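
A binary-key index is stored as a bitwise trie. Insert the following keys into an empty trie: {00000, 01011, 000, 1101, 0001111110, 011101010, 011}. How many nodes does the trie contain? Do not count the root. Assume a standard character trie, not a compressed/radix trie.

27

Count nodes per top-level branch (shared prefixes stored once):
  '0'-branch (000, 00000, 0001111110, 01011, 011, 011101010): 23 nodes
  '1'-branch (1101): 4 nodes
Sum: 27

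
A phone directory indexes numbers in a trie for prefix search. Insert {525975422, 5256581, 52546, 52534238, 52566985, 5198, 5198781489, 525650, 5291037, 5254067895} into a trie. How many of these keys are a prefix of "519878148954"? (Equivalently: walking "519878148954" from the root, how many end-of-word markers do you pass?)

2

Check each prefix of "519878148954" against the stored set — each match is an end-marker on the path.
Prefixes of the query that are stored words: "5198", "5198781489"
Count: 2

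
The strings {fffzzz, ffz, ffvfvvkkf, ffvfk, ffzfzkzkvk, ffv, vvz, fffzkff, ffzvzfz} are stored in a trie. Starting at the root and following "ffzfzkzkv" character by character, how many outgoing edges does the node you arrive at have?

1

Walk "ffzfzkzkv" from the root, arriving at one node.
Characters that immediately follow "ffzfzkzkv" among the stored strings: {k}.
That node has 1 child edge.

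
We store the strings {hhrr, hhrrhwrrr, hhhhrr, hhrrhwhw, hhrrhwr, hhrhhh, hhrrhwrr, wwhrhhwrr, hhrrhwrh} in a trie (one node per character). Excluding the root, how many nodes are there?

Trie structure (* marks end of a word):
(root)
├─ h
│  └─ h
│     ├─ h
│     │  └─ h
│     │     └─ r
│     │        └─ r *
│     └─ r
│        ├─ h
│        │  └─ h
│        │     └─ h *
│        └─ r *
│           └─ h
│              └─ w
│                 ├─ h
│                 │  └─ w *
│                 └─ r *
│                    ├─ h *
│                    └─ r *
│                       └─ r *
└─ w
   └─ w
      └─ h
         └─ r
            └─ h
               └─ h
                  └─ w
                     └─ r
                        └─ r *
Counting every labelled node above: 28.

28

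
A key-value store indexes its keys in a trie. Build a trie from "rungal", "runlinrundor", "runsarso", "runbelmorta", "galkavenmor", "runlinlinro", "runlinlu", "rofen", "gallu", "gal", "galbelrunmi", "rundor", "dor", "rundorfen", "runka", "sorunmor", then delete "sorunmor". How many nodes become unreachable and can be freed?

8

After clearing the end-marker at "sorunmor", prune upward until reaching a node still needed by another word.
No other word shares any prefix with "sorunmor", so all 8 of its nodes go.
Nodes removed: 8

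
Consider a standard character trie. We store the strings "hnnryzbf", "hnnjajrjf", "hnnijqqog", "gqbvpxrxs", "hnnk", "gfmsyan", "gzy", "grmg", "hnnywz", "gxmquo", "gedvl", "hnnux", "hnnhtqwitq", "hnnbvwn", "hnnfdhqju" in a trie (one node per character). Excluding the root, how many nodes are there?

72

Count nodes per top-level branch (shared prefixes stored once):
  'g'-branch (gedvl, gfmsyan, gqbvpxrxs, grmg, gxmquo, gzy): 29 nodes
  'h'-branch (hnnbvwn, hnnfdhqju, hnnhtqwitq, hnnijqqog, hnnjajrjf, hnnk, hnnryzbf, hnnux, hnnywz): 43 nodes
Sum: 72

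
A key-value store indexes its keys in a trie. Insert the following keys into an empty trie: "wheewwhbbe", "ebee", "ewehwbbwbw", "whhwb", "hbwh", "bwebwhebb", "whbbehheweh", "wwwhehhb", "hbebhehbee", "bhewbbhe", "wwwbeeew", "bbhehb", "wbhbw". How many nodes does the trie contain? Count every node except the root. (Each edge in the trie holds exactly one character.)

Trace insertions, counting only characters that open a new branch:
  "wheewwhbbe" → 10 new (w, h, e, e, w, w, h, b, b, e)
  "ebee" → 4 new (e, b, e, e)
  "ewehwbbwbw" → prefix "e" already present; 9 new (w, e, h, w, b, b, w, b, w)
  "whhwb" → prefix "wh" already present; 3 new (h, w, b)
  "hbwh" → 4 new (h, b, w, h)
  "bwebwhebb" → 9 new (b, w, e, b, w, h, e, b, b)
  "whbbehheweh" → prefix "wh" already present; 9 new (b, b, e, h, h, e, w, e, h)
  "wwwhehhb" → prefix "w" already present; 7 new (w, w, h, e, h, h, b)
  "hbebhehbee" → prefix "hb" already present; 8 new (e, b, h, e, h, b, e, e)
  "bhewbbhe" → prefix "b" already present; 7 new (h, e, w, b, b, h, e)
  "wwwbeeew" → prefix "www" already present; 5 new (b, e, e, e, w)
  "bbhehb" → prefix "b" already present; 5 new (b, h, e, h, b)
  "wbhbw" → prefix "w" already present; 4 new (b, h, b, w)
Total nodes = 10 + 4 + 9 + 3 + 4 + 9 + 9 + 7 + 8 + 7 + 5 + 5 + 4 = 84

84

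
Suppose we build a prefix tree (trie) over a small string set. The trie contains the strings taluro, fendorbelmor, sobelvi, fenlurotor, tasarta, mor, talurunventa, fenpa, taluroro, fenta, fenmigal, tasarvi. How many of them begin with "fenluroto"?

Filter for entries beginning with "fenluroto":
Matches: "fenlurotor"
Count: 1

1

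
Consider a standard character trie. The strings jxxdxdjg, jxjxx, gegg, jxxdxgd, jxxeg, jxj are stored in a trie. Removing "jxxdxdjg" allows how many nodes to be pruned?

After clearing the end-marker at "jxxdxdjg", prune upward until reaching a node still needed by another word.
The suffix "djg" (3 nodes) is used only by "jxxdxdjg"; the node for "jxxdx" still has the child "g", so pruning stops there.
Nodes removed: 3

3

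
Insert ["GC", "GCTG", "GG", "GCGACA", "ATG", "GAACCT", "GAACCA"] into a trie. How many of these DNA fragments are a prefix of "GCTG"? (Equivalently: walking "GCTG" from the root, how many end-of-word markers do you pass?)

Check each prefix of "GCTG" against the stored set — each match is an end-marker on the path.
Prefixes of the query that are stored words: "GC", "GCTG"
Count: 2

2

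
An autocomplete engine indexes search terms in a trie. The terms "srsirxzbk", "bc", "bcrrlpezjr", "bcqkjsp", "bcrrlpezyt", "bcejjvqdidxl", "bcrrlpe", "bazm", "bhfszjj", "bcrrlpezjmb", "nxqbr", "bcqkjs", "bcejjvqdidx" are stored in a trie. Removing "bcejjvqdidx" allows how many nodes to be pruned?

0

Walk "bcejjvqdidx" from the leaf back toward the root, removing each node that no remaining word uses.
Every node on "bcejjvqdidx" is still needed (e.g. by "bcejjvqdidxl"), so nothing is freed.
Nodes removed: 0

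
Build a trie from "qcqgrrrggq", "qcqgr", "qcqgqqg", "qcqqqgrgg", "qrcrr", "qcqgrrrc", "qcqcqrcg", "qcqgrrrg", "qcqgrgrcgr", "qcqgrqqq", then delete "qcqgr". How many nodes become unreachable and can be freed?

A node on "qcqgr"'s path can go only if nothing else ends at it or branches off below it.
Every node on "qcqgr" is still needed (e.g. by "qcqgrrrggq"), so nothing is freed.
Nodes removed: 0

0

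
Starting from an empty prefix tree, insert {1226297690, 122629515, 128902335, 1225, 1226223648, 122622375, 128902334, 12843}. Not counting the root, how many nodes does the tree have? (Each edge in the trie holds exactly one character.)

Count nodes per top-level branch (shared prefixes stored once):
  '1'-branch (1225, 1226223648, 122622375, 122629515, 1226297690, 12843, 128902334, 128902335): 31 nodes
Sum: 31

31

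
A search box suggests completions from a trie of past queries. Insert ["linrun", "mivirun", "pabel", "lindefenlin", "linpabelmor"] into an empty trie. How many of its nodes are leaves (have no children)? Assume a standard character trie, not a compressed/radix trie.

Leaves are exactly the stored words that no other stored word extends.
Those words: "lindefenlin", "linpabelmor", "linrun", "mivirun", "pabel"
Leaf count: 5

5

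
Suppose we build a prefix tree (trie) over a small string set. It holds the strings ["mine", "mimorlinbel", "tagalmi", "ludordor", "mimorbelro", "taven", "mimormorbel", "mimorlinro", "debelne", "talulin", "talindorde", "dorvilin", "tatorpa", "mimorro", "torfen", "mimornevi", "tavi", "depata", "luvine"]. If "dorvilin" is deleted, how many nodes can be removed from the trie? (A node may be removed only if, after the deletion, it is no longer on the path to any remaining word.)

After clearing the end-marker at "dorvilin", prune upward until reaching a node still needed by another word.
The suffix "orvilin" (7 nodes) is used only by "dorvilin"; the node for "d" still has the child "e", so pruning stops there.
Nodes removed: 7

7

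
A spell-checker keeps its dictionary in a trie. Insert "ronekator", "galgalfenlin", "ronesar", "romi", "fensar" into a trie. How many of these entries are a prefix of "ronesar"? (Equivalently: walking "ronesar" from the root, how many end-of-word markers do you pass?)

1

Check each prefix of "ronesar" against the stored set — each match is an end-marker on the path.
Prefixes of the query that are stored words: "ronesar"
Count: 1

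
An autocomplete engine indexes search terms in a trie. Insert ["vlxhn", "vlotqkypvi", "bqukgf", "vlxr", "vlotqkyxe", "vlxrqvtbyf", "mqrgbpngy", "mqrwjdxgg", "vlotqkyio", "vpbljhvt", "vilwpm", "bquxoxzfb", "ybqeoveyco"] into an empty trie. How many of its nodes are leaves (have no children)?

Leaves are exactly the stored words that no other stored word extends.
Those words: "bqukgf", "bquxoxzfb", "mqrgbpngy", "mqrwjdxgg", "vilwpm", "vlotqkyio", "vlotqkypvi", "vlotqkyxe", "vlxhn", "vlxrqvtbyf", "vpbljhvt", "ybqeoveyco"
Leaf count: 12

12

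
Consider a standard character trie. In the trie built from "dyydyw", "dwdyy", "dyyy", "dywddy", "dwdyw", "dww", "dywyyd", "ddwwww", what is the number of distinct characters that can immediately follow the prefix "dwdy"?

Follow the path "dwdy" to its node, then look at its outgoing edges.
Characters that immediately follow "dwdy" among the stored strings: {w, y}.
That node has 2 child edges.

2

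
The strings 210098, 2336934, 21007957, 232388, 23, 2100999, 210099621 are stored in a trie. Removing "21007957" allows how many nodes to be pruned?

Walk "21007957" from the leaf back toward the root, removing each node that no remaining word uses.
The suffix "7957" (4 nodes) is used only by "21007957"; the node for "2100" still has the child "9", so pruning stops there.
Nodes removed: 4

4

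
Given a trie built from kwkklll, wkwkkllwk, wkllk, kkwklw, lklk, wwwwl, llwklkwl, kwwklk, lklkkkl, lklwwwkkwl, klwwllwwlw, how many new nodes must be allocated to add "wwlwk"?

"ww" is already a path in the trie; the remaining "lwk" must be added.
So 5 − 2 = 3 new nodes.

3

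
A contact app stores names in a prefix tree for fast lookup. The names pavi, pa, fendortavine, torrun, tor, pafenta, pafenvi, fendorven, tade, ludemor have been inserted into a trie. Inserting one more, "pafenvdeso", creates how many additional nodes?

4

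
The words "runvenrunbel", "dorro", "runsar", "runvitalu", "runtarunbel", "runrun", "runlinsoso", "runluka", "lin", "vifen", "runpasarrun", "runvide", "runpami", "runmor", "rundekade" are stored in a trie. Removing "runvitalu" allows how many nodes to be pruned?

After clearing the end-marker at "runvitalu", prune upward until reaching a node still needed by another word.
The suffix "talu" (4 nodes) is used only by "runvitalu"; the node for "runvi" still has the child "d", so pruning stops there.
Nodes removed: 4

4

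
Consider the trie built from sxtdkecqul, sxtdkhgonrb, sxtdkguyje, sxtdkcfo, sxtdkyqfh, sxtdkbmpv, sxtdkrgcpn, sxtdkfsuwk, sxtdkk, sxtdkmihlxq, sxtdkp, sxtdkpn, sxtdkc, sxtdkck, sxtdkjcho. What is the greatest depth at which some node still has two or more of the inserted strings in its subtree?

Look for the deepest trie node that still has at least two words in its subtree.
"sxtdkc" and "sxtdkcfo" agree on "sxtdkc" (6 characters) before diverging; nothing deeper is shared.
Longest shared-prefix length: 6

6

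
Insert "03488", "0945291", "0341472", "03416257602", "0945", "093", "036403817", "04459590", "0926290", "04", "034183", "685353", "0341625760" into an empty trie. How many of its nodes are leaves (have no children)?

Leaves are exactly the stored words that no other stored word extends.
Those words: "0341472", "03416257602", "034183", "03488", "036403817", "04459590", "0926290", "093", "0945291", "685353"
Leaf count: 10

10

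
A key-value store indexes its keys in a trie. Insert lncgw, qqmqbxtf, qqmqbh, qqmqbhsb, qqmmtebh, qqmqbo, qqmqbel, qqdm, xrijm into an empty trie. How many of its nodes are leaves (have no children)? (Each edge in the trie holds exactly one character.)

Leaves are exactly the stored words that no other stored word extends.
Those words: "lncgw", "qqdm", "qqmmtebh", "qqmqbel", "qqmqbhsb", "qqmqbo", "qqmqbxtf", "xrijm"
Leaf count: 8

8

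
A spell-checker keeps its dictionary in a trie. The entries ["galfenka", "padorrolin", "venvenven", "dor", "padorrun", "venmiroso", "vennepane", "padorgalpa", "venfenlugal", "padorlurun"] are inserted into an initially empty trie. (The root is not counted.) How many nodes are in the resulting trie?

Trace insertions, counting only characters that open a new branch:
  "galfenka" → 8 new (g, a, l, f, e, n, k, a)
  "padorrolin" → 10 new (p, a, d, o, r, r, o, l, i, n)
  "venvenven" → 9 new (v, e, n, v, e, n, v, e, n)
  "dor" → 3 new (d, o, r)
  "padorrun" → prefix "padorr" already present; 2 new (u, n)
  "venmiroso" → prefix "ven" already present; 6 new (m, i, r, o, s, o)
  "vennepane" → prefix "ven" already present; 6 new (n, e, p, a, n, e)
  "padorgalpa" → prefix "pador" already present; 5 new (g, a, l, p, a)
  "venfenlugal" → prefix "ven" already present; 8 new (f, e, n, l, u, g, a, l)
  "padorlurun" → prefix "pador" already present; 5 new (l, u, r, u, n)
Total nodes = 8 + 10 + 9 + 3 + 2 + 6 + 6 + 5 + 8 + 5 = 62

62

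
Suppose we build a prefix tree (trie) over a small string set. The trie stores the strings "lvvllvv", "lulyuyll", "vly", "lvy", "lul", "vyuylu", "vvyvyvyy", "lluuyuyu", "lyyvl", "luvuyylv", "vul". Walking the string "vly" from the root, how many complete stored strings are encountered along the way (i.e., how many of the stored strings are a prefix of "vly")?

1

Check each prefix of "vly" against the stored set — each match is an end-marker on the path.
Prefixes of the query that are stored words: "vly"
Count: 1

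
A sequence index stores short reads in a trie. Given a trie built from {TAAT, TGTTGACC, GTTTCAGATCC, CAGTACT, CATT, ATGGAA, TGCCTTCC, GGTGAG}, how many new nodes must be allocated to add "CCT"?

2

Walking "CCT" from the root, the first 1 characters ("C") follow existing edges; "C" is the first miss.
So 3 − 1 = 2 new nodes.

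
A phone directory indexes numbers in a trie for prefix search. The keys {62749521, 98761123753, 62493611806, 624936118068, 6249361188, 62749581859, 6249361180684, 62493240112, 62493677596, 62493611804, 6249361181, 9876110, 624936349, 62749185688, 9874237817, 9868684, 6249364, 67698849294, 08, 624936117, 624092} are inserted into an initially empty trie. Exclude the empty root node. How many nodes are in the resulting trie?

Count nodes per top-level branch (shared prefixes stored once):
  '0'-branch (08): 2 nodes
  '6'-branch (624092, 62493240112, 624936117, 62493611804, 62493611806, 624936118068, 6249361180684, 6249361181, 6249361188, 624936349, 6249364, 62493677596, 62749185688, 62749521, 62749581859, 67698849294): 62 nodes
  '9'-branch (9868684, 9874237817, 9876110, 98761123753): 24 nodes
Sum: 88

88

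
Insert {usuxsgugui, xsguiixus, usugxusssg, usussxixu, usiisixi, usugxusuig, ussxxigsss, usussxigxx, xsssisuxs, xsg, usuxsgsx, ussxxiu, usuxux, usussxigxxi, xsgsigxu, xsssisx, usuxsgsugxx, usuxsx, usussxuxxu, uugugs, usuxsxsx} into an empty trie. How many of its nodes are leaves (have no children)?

A leaf is a node with no children — equivalently, the end of a word that is not a proper prefix of any other stored word.
Those words: "usiisixi", "ussxxigsss", "ussxxiu", "usugxusssg", "usugxusuig", "usussxigxxi", "usussxixu", "usussxuxxu", "usuxsgsugxx", "usuxsgsx", "usuxsgugui", "usuxsxsx", "usuxux", "uugugs", "xsgsigxu", "xsguiixus", "xsssisuxs", "xsssisx"
Leaf count: 18

18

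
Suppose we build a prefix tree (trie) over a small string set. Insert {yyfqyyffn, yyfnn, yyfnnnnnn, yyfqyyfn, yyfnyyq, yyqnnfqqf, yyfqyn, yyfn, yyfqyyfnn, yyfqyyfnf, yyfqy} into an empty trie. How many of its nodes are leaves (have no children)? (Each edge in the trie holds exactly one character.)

7

Leaves are exactly the stored words that no other stored word extends.
Those words: "yyfnnnnnn", "yyfnyyq", "yyfqyn", "yyfqyyffn", "yyfqyyfnf", "yyfqyyfnn", "yyqnnfqqf"
Leaf count: 7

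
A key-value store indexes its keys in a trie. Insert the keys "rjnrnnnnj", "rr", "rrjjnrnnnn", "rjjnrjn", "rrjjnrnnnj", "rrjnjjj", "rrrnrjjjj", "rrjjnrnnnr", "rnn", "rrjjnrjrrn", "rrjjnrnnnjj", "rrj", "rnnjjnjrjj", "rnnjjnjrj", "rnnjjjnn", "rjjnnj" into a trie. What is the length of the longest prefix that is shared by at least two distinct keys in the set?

Equivalently: take the maximum, over all pairs, of their longest common prefix length.
"rrjjnrnnnj" and "rrjjnrnnnjj" agree on "rrjjnrnnnj" (10 characters) before diverging; nothing deeper is shared.
Longest shared-prefix length: 10

10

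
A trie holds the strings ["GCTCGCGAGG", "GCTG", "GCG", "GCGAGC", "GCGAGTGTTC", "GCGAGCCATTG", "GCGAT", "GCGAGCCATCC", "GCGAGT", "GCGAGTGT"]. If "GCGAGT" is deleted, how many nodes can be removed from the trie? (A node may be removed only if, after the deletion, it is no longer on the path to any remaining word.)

0

A node on "GCGAGT"'s path can go only if nothing else ends at it or branches off below it.
Every node on "GCGAGT" is still needed (e.g. by "GCGAGTGTTC"), so nothing is freed.
Nodes removed: 0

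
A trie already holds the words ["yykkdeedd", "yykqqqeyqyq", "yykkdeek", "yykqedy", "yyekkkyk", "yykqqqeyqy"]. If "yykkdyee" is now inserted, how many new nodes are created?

3

Walking "yykkdyee" from the root, the first 5 characters ("yykkd") follow existing edges; "y" is the first miss.
New nodes needed: |"yykkdyee"| − 5 = 8 − 5 = 3.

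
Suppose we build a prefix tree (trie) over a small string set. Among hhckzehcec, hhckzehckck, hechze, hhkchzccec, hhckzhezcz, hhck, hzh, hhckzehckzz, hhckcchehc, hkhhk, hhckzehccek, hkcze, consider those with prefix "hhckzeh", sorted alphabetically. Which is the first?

Words with prefix "hhckzeh", in lexicographic order: "hhckzehccek", "hhckzehcec", "hhckzehckck", "hhckzehckzz"
The 1st is hhckzehccek.

hhckzehccek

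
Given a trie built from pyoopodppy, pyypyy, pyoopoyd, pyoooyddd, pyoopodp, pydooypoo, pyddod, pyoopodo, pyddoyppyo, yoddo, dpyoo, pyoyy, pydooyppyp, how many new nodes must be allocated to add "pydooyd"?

Walking "pydooyd" from the root, the first 6 characters ("pydooy") follow existing edges; "d" is the first miss.
So 7 − 6 = 1 new nodes.

1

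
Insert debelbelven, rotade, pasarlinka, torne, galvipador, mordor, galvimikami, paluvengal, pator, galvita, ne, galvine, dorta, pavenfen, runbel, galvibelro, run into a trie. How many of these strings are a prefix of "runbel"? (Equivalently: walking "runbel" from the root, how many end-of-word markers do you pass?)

Walk "runbel" from the root; an end-of-word marker is hit whenever a stored word is a prefix of "runbel".
Prefixes of the query that are stored words: "run", "runbel"
Count: 2

2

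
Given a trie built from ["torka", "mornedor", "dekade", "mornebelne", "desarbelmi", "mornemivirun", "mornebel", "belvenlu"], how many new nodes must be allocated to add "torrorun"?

"tor" is already a path in the trie; the remaining "rorun" must be added.
So 8 − 3 = 5 new nodes.

5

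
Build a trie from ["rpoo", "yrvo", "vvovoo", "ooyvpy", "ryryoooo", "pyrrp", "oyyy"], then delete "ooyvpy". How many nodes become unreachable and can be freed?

5

A node on "ooyvpy"'s path can go only if nothing else ends at it or branches off below it.
The suffix "oyvpy" (5 nodes) is used only by "ooyvpy"; the node for "o" still has the child "y", so pruning stops there.
Nodes removed: 5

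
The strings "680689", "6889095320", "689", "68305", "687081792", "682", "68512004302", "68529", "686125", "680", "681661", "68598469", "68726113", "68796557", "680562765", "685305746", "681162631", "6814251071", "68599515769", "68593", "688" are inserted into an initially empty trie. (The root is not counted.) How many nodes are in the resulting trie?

For each word, the new-node count is its length minus the longest prefix already in the trie:
  "680689" → 6 new (6, 8, 0, 6, 8, 9)
  "6889095320" → prefix "68" already present; 8 new (8, 9, 0, 9, 5, 3, 2, 0)
  "689" → prefix "68" already present; 1 new (9)
  "68305" → prefix "68" already present; 3 new (3, 0, 5)
  "687081792" → prefix "68" already present; 7 new (7, 0, 8, 1, 7, 9, 2)
  "682" → prefix "68" already present; 1 new (2)
  "68512004302" → prefix "68" already present; 9 new (5, 1, 2, 0, 0, 4, 3, 0, 2)
  "68529" → prefix "685" already present; 2 new (2, 9)
  "686125" → prefix "68" already present; 4 new (6, 1, 2, 5)
  "680" → prefix "680" already present; 0 new (none)
  "681661" → prefix "68" already present; 4 new (1, 6, 6, 1)
  "68598469" → prefix "685" already present; 5 new (9, 8, 4, 6, 9)
  "68726113" → prefix "687" already present; 5 new (2, 6, 1, 1, 3)
  "68796557" → prefix "687" already present; 5 new (9, 6, 5, 5, 7)
  "680562765" → prefix "680" already present; 6 new (5, 6, 2, 7, 6, 5)
  "685305746" → prefix "685" already present; 6 new (3, 0, 5, 7, 4, 6)
  "681162631" → prefix "681" already present; 6 new (1, 6, 2, 6, 3, 1)
  "6814251071" → prefix "681" already present; 7 new (4, 2, 5, 1, 0, 7, 1)
  "68599515769" → prefix "6859" already present; 7 new (9, 5, 1, 5, 7, 6, 9)
  "68593" → prefix "6859" already present; 1 new (3)
  "688" → prefix "688" already present; 0 new (none)
Total nodes = 6 + 8 + 1 + 3 + 7 + 1 + 9 + 2 + 4 + 0 + 4 + 5 + 5 + 5 + 6 + 6 + 6 + 7 + 7 + 1 + 0 = 93

93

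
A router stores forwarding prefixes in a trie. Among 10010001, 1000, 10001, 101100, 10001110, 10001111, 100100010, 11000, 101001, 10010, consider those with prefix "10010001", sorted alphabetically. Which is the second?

DFS of the "10010001" subtree visits, in order: "10010001", "100100010"
The 2nd is 100100010.

100100010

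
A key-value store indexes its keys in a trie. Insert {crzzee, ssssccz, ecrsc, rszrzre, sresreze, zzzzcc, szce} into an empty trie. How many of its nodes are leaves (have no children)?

Leaves are exactly the stored words that no other stored word extends.
Those words: "crzzee", "ecrsc", "rszrzre", "sresreze", "ssssccz", "szce", "zzzzcc"
Leaf count: 7

7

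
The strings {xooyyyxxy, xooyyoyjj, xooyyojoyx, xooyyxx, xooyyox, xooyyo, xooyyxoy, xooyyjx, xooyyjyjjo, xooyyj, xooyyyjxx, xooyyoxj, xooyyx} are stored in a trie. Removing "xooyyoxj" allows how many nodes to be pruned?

A node on "xooyyoxj"'s path can go only if nothing else ends at it or branches off below it.
The suffix "j" (1 node) is used only by "xooyyoxj"; "xooyyox" is itself a stored word, so pruning stops there.
Nodes removed: 1

1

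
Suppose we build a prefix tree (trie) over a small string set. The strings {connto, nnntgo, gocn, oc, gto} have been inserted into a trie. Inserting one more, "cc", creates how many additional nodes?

1

"c" is already a path in the trie; the remaining "c" must be added.
New nodes needed: |"cc"| − 1 = 2 − 1 = 1.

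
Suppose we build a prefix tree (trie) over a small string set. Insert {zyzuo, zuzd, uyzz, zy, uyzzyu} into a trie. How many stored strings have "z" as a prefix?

3

Walk to "z"; the words in its subtree are exactly those with that prefix.
Words under "z": zuzd, zy, zyzuo
Count: 3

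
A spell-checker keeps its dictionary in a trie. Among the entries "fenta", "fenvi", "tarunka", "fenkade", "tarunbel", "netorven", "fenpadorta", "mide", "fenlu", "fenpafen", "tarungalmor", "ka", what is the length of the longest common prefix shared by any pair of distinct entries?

5

Equivalently: take the maximum, over all pairs, of their longest common prefix length.
e.g. "fenpadorta" and "fenpafen" share the prefix "fenpa" of length 5; no pair shares a longer one.
Longest shared-prefix length: 5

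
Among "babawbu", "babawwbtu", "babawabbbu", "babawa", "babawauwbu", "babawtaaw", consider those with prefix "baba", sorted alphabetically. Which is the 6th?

Words with prefix "baba", in lexicographic order: "babawa", "babawabbbu", "babawauwbu", "babawbu", "babawtaaw", "babawwbtu"
The 6th is babawwbtu.

babawwbtu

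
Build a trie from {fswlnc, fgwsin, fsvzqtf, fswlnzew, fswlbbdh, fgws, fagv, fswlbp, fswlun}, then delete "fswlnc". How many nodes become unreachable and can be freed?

1

Walk "fswlnc" from the leaf back toward the root, removing each node that no remaining word uses.
The suffix "c" (1 node) is used only by "fswlnc"; the node for "fswln" still has the child "z", so pruning stops there.
Nodes removed: 1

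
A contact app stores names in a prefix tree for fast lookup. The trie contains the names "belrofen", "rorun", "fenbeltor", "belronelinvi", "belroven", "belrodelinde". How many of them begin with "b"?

4

Traverse to the node for "b", then collect every word in that subtree.
Words under "b": belrodelinde, belrofen, belronelinvi, belroven
Count: 4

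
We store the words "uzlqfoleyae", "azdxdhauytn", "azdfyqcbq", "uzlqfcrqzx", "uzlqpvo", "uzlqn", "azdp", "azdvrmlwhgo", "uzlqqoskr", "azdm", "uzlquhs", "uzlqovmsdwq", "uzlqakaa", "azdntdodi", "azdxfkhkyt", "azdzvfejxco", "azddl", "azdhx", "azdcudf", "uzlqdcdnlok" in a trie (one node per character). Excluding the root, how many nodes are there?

101

For each word, the new-node count is its length minus the longest prefix already in the trie:
  "uzlqfoleyae" → 11 new (u, z, l, q, f, o, l, e, y, a, e)
  "azdxdhauytn" → 11 new (a, z, d, x, d, h, a, u, y, t, n)
  "azdfyqcbq" → prefix "azd" already present; 6 new (f, y, q, c, b, q)
  "uzlqfcrqzx" → prefix "uzlqf" already present; 5 new (c, r, q, z, x)
  "uzlqpvo" → prefix "uzlq" already present; 3 new (p, v, o)
  "uzlqn" → prefix "uzlq" already present; 1 new (n)
  "azdp" → prefix "azd" already present; 1 new (p)
  "azdvrmlwhgo" → prefix "azd" already present; 8 new (v, r, m, l, w, h, g, o)
  "uzlqqoskr" → prefix "uzlq" already present; 5 new (q, o, s, k, r)
  "azdm" → prefix "azd" already present; 1 new (m)
  "uzlquhs" → prefix "uzlq" already present; 3 new (u, h, s)
  "uzlqovmsdwq" → prefix "uzlq" already present; 7 new (o, v, m, s, d, w, q)
  "uzlqakaa" → prefix "uzlq" already present; 4 new (a, k, a, a)
  "azdntdodi" → prefix "azd" already present; 6 new (n, t, d, o, d, i)
  "azdxfkhkyt" → prefix "azdx" already present; 6 new (f, k, h, k, y, t)
  "azdzvfejxco" → prefix "azd" already present; 8 new (z, v, f, e, j, x, c, o)
  "azddl" → prefix "azd" already present; 2 new (d, l)
  "azdhx" → prefix "azd" already present; 2 new (h, x)
  "azdcudf" → prefix "azd" already present; 4 new (c, u, d, f)
  "uzlqdcdnlok" → prefix "uzlq" already present; 7 new (d, c, d, n, l, o, k)
Total nodes = 11 + 11 + 6 + 5 + 3 + 1 + 1 + 8 + 5 + 1 + 3 + 7 + 4 + 6 + 6 + 8 + 2 + 2 + 4 + 7 = 101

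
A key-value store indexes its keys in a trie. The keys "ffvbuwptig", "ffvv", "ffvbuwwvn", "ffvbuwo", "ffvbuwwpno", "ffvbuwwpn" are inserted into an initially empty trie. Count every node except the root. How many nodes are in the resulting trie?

For each word, the new-node count is its length minus the longest prefix already in the trie:
  "ffvbuwptig" → 10 new (f, f, v, b, u, w, p, t, i, g)
  "ffvv" → prefix "ffv" already present; 1 new (v)
  "ffvbuwwvn" → prefix "ffvbuw" already present; 3 new (w, v, n)
  "ffvbuwo" → prefix "ffvbuw" already present; 1 new (o)
  "ffvbuwwpno" → prefix "ffvbuww" already present; 3 new (p, n, o)
  "ffvbuwwpn" → prefix "ffvbuwwpn" already present; 0 new (none)
Total nodes = 10 + 1 + 3 + 1 + 3 + 0 = 18

18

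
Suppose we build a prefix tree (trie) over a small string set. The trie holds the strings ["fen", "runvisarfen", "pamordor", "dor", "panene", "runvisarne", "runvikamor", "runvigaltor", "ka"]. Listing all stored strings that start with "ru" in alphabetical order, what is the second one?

DFS of the "ru" subtree visits, in order: "runvigaltor", "runvikamor", "runvisarfen", "runvisarne"
Position 2: runvikamor

runvikamor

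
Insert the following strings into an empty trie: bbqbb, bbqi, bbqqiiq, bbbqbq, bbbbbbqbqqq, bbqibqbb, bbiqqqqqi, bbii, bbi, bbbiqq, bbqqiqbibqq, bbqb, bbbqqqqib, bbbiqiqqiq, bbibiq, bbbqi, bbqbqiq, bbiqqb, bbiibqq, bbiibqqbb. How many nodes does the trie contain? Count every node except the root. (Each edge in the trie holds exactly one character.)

66

Count nodes per top-level branch (shared prefixes stored once):
  'b'-branch (bbbbbbqbqqq, bbbiqiqqiq, bbbiqq, bbbqbq, bbbqi, bbbqqqqib, bbi, bbibiq, bbii, bbiibqq, bbiibqqbb, bbiqqb, bbiqqqqqi, bbqb, bbqbb, bbqbqiq, bbqi, bbqibqbb, bbqqiiq, bbqqiqbibqq): 66 nodes
Sum: 66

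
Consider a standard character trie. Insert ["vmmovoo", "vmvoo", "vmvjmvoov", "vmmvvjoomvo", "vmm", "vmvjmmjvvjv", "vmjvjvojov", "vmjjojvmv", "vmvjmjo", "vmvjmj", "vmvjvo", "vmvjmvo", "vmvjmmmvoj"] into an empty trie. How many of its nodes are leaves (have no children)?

10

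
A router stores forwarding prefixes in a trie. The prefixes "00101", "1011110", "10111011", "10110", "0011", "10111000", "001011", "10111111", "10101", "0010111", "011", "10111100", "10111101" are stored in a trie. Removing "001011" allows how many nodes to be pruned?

0

After clearing the end-marker at "001011", prune upward until reaching a node still needed by another word.
Every node on "001011" is still needed (e.g. by "0010111"), so nothing is freed.
Nodes removed: 0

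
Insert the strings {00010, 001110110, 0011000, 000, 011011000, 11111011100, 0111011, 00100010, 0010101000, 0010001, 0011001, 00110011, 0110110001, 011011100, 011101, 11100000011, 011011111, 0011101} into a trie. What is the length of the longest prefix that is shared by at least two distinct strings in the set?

9

Look for the deepest trie node that still has at least two words in its subtree.
"011011000" and "0110110001" agree on "011011000" (9 characters) before diverging; nothing deeper is shared.
Longest shared-prefix length: 9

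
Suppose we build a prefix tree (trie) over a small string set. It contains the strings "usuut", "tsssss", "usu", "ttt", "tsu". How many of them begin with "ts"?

Filter for entries beginning with "ts":
Matches: "tsssss", "tsu"
Count: 2

2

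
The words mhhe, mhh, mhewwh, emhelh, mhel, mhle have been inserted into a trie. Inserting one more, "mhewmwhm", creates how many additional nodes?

4

The longest prefix of "mhewmwhm" already in the trie is "mhew" (length 4).
New nodes needed: |"mhewmwhm"| − 4 = 8 − 4 = 4.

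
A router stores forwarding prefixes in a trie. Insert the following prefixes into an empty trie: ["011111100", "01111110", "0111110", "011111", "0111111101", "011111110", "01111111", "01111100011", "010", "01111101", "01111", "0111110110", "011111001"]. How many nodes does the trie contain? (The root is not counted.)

For each word, the new-node count is its length minus the longest prefix already in the trie:
  "011111100" → 9 new (0, 1, 1, 1, 1, 1, 1, 0, 0)
  "01111110" → prefix "01111110" already present; 0 new (none)
  "0111110" → prefix "011111" already present; 1 new (0)
  "011111" → prefix "011111" already present; 0 new (none)
  "0111111101" → prefix "0111111" already present; 3 new (1, 0, 1)
  "011111110" → prefix "011111110" already present; 0 new (none)
  "01111111" → prefix "01111111" already present; 0 new (none)
  "01111100011" → prefix "0111110" already present; 4 new (0, 0, 1, 1)
  "010" → prefix "01" already present; 1 new (0)
  "01111101" → prefix "0111110" already present; 1 new (1)
  "01111" → prefix "01111" already present; 0 new (none)
  "0111110110" → prefix "01111101" already present; 2 new (1, 0)
  "011111001" → prefix "01111100" already present; 1 new (1)
Total nodes = 9 + 0 + 1 + 0 + 3 + 0 + 0 + 4 + 1 + 1 + 0 + 2 + 1 = 22

22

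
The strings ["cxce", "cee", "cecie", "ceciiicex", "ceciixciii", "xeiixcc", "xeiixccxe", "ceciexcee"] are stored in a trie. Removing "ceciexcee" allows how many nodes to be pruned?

Walk "ceciexcee" from the leaf back toward the root, removing each node that no remaining word uses.
The suffix "xcee" (4 nodes) is used only by "ceciexcee"; "cecie" is itself a stored word, so pruning stops there.
Nodes removed: 4

4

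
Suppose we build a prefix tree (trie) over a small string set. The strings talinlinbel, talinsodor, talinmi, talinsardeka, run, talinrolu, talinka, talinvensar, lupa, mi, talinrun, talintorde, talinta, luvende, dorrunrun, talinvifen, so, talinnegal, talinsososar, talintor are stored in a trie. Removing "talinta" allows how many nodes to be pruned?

1

Walk "talinta" from the leaf back toward the root, removing each node that no remaining word uses.
The suffix "a" (1 node) is used only by "talinta"; the node for "talint" still has the child "o", so pruning stops there.
Nodes removed: 1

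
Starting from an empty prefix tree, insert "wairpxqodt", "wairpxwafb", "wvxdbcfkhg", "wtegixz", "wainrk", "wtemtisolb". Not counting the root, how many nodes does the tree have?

For each word, the new-node count is its length minus the longest prefix already in the trie:
  "wairpxqodt" → 10 new (w, a, i, r, p, x, q, o, d, t)
  "wairpxwafb" → prefix "wairpx" already present; 4 new (w, a, f, b)
  "wvxdbcfkhg" → prefix "w" already present; 9 new (v, x, d, b, c, f, k, h, g)
  "wtegixz" → prefix "w" already present; 6 new (t, e, g, i, x, z)
  "wainrk" → prefix "wai" already present; 3 new (n, r, k)
  "wtemtisolb" → prefix "wte" already present; 7 new (m, t, i, s, o, l, b)
Total nodes = 10 + 4 + 9 + 6 + 3 + 7 = 39

39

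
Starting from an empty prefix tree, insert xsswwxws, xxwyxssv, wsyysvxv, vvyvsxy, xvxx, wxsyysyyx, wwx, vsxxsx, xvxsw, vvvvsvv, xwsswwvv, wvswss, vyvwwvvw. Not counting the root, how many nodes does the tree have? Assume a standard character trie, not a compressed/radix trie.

Count nodes per top-level branch (shared prefixes stored once):
  'v'-branch (vsxxsx, vvvvsvv, vvyvsxy, vyvwwvvw): 24 nodes
  'w'-branch (wsyysvxv, wvswss, wwx, wxsyysyyx): 23 nodes
  'x'-branch (xsswwxws, xvxsw, xvxx, xwsswwvv, xxwyxssv): 27 nodes
Sum: 74

74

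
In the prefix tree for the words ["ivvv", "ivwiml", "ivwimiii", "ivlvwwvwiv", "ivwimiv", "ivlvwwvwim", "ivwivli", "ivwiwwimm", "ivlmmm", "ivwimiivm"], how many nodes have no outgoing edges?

10

A leaf is a node with no children — equivalently, the end of a word that is not a proper prefix of any other stored word.
Those words: "ivlmmm", "ivlvwwvwim", "ivlvwwvwiv", "ivvv", "ivwimiii", "ivwimiivm", "ivwimiv", "ivwiml", "ivwivli", "ivwiwwimm"
Leaf count: 10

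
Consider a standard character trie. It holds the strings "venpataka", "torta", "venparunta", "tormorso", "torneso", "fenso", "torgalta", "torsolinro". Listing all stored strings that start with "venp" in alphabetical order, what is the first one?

Filter for "venp…" and sort: "venparunta", "venpataka"
The 1st is venparunta.

venparunta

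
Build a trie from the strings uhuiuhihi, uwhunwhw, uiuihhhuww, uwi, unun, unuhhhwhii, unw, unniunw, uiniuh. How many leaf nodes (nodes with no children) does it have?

9

A leaf is a node with no children — equivalently, the end of a word that is not a proper prefix of any other stored word.
Those words: "uhuiuhihi", "uiniuh", "uiuihhhuww", "unniunw", "unuhhhwhii", "unun", "unw", "uwhunwhw", "uwi"
Leaf count: 9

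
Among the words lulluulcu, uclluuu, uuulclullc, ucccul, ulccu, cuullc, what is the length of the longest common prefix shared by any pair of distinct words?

2

The deepest shared node is where two words last agree before diverging.
"ucccul" and "uclluuu" agree on "uc" (2 characters) before diverging; nothing deeper is shared.
Longest shared-prefix length: 2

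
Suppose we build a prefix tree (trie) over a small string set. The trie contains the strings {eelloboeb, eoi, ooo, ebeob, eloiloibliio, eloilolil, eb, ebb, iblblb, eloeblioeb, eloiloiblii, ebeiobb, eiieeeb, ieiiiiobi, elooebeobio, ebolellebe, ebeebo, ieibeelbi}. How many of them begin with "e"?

14

Traverse to the node for "e", then collect every word in that subtree.
Words under "e": eb, ebb, ebeebo, ebeiobb, ebeob, ebolellebe, eelloboeb, eiieeeb, eloeblioeb, eloiloiblii, eloiloibliio, eloilolil, elooebeobio, eoi
Count: 14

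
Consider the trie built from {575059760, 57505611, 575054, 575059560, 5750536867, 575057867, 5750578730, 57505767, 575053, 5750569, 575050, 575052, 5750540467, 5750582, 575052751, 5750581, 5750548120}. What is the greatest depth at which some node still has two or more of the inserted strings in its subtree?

Look for the deepest trie node that still has at least two words in its subtree.
"575057867" and "5750578730" agree on "5750578" (7 characters) before diverging; nothing deeper is shared.
Longest shared-prefix length: 7

7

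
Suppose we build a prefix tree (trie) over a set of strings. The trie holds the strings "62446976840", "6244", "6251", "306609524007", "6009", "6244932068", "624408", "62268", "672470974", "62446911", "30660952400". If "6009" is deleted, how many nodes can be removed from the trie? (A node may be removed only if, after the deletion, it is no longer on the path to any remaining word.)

Walk "6009" from the leaf back toward the root, removing each node that no remaining word uses.
The suffix "009" (3 nodes) is used only by "6009"; the node for "6" still has the child "2", so pruning stops there.
Nodes removed: 3

3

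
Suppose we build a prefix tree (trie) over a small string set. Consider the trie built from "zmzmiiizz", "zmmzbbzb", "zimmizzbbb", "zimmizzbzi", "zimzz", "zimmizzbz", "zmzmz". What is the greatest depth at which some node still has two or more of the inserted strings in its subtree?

9

Equivalently: take the maximum, over all pairs, of their longest common prefix length.
e.g. "zimmizzbz" and "zimmizzbzi" share the prefix "zimmizzbz" of length 9; no pair shares a longer one.
Longest shared-prefix length: 9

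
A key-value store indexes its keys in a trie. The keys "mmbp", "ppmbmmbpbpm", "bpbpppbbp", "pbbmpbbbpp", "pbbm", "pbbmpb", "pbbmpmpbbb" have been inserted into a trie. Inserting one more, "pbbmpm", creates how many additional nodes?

"pbbmpm" is already a full path in the trie; only an end-marker is added.
No new nodes are needed: 0.

0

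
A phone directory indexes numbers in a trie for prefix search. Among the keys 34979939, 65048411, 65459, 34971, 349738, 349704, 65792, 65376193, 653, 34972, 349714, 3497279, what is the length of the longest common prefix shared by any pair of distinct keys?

Equivalently: take the maximum, over all pairs, of their longest common prefix length.
e.g. "34971" and "349714" share the prefix "34971" of length 5; no pair shares a longer one.
Longest shared-prefix length: 5

5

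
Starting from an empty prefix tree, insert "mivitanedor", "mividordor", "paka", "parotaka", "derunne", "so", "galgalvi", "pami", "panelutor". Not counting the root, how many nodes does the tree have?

53

For each word, the new-node count is its length minus the longest prefix already in the trie:
  "mivitanedor" → 11 new (m, i, v, i, t, a, n, e, d, o, r)
  "mividordor" → prefix "mivi" already present; 6 new (d, o, r, d, o, r)
  "paka" → 4 new (p, a, k, a)
  "parotaka" → prefix "pa" already present; 6 new (r, o, t, a, k, a)
  "derunne" → 7 new (d, e, r, u, n, n, e)
  "so" → 2 new (s, o)
  "galgalvi" → 8 new (g, a, l, g, a, l, v, i)
  "pami" → prefix "pa" already present; 2 new (m, i)
  "panelutor" → prefix "pa" already present; 7 new (n, e, l, u, t, o, r)
Total nodes = 11 + 6 + 4 + 6 + 7 + 2 + 8 + 2 + 7 = 53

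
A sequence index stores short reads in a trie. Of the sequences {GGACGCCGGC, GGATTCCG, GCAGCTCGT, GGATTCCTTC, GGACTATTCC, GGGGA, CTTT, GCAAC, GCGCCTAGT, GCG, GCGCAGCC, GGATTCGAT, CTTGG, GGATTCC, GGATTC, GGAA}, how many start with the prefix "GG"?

9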